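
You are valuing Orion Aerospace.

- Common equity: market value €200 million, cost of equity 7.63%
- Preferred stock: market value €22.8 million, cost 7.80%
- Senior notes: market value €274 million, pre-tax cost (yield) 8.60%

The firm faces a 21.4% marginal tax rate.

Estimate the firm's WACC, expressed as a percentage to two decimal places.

7.16%

Total capital V = 200 + 22.8 + 274 = 496.8.
Equity: weight = 200/496.8 = 0.4026; cost = 7.63%.
Preferred: weight = 22.8/496.8 = 0.0459; cost = 7.8%.
Senior notes: weight = 274/496.8 = 0.5515; after-tax cost = 8.6% × (1 − 21.4%) = 6.7596%.
WACC = 0.4026 × 7.6300% + 0.0459 × 7.8000% + 0.5515 × 6.7596% = 7.1578%.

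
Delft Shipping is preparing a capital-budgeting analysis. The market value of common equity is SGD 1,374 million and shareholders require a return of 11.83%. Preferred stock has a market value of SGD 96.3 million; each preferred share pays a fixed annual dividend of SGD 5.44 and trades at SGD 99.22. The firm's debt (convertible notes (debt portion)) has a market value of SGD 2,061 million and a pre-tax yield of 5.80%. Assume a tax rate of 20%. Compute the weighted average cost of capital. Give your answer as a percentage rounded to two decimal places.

Cost of preferred: Rp = 5.44 / 99.22 = 5.4828%.
Total capital V = 1374 + 96.3 + 2061 = 3531.3.
Equity: weight = 1374/3531.3 = 0.3891; cost = 11.83%.
Preferred: weight = 96.3/3531.3 = 0.0273; cost = 5.4828%.
Convertible notes (debt portion): weight = 2061/3531.3 = 0.5836; after-tax cost = 5.8% × (1 − 20%) = 4.6400%.
WACC = 0.3891 × 11.8300% + 0.0273 × 5.4828% + 0.5836 × 4.6400% = 7.4606%.

7.46%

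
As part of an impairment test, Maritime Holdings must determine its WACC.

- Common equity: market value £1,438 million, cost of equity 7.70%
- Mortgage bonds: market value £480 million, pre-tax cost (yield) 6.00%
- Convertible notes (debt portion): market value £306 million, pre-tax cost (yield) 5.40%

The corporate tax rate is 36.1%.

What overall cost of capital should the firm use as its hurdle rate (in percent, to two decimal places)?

Total capital V = 1438 + 480 + 306 = 2224.
Equity: weight = 1438/2224 = 0.6466; cost = 7.7%.
Mortgage bonds: weight = 480/2224 = 0.2158; after-tax cost = 6% × (1 − 36.1%) = 3.8340%.
Convertible notes (debt portion): weight = 306/2224 = 0.1376; after-tax cost = 5.4% × (1 − 36.1%) = 3.4506%.
WACC = 0.6466 × 7.7000% + 0.2158 × 3.8340% + 0.1376 × 3.4506% = 6.2809%.

6.28%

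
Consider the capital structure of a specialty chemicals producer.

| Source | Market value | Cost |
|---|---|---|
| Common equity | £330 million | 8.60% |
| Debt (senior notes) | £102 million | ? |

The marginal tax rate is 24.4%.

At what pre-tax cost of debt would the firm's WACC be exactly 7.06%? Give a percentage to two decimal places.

Total capital V = 330 + 102 = 432.
Equity weight = 330/432 = 0.7639.
Senior notes weight = 102/432 = 0.2361.
Equity contribution = 0.7639 × 8.6% = 6.5694%.
Remaining for debt = 7.06% − 6.5694% = 0.4906%.
Rd × (1 − 24.4%) × 0.2361 = 0.4906%  ⇒  Rd = 2.7482%.

2.75%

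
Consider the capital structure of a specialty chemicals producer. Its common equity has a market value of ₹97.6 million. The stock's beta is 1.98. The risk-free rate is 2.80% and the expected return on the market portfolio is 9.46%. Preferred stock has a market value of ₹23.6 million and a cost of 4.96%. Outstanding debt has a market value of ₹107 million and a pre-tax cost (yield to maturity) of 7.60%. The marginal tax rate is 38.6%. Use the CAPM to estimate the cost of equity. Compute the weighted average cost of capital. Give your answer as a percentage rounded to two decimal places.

Market risk premium = 9.46% − 2.8% = 6.66%.
Cost of equity via CAPM: Re = 2.8% + 1.98 × 6.66% = 15.9868%.
Total capital V = 97.6 + 23.6 + 107 = 228.2.
Equity: weight = 97.6/228.2 = 0.4277; cost = 15.9868%.
Preferred: weight = 23.6/228.2 = 0.1034; cost = 4.96%.
Debt: weight = 107/228.2 = 0.4689; after-tax cost = 7.6% × (1 − 38.6%) = 4.6664%.
WACC = 0.4277 × 15.9868% + 0.1034 × 4.9600% + 0.4689 × 4.6664% = 9.5384%.

9.54%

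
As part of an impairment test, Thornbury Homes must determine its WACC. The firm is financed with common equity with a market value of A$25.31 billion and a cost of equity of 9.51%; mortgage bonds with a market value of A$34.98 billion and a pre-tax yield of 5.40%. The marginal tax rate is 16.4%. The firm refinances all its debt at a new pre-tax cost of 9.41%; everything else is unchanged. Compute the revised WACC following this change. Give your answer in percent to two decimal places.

8.56%

After the change:
Total capital V = 25.31 + 34.98 = 60.29.
Equity: weight = 25.31/60.29 = 0.4198; cost = 9.51%.
Mortgage bonds: weight = 34.98/60.29 = 0.5802; after-tax cost = 9.41% × (1 − 16.4%) = 7.8668%.
WACC = 0.4198 × 9.5100% + 0.5802 × 7.8668% = 8.5566%.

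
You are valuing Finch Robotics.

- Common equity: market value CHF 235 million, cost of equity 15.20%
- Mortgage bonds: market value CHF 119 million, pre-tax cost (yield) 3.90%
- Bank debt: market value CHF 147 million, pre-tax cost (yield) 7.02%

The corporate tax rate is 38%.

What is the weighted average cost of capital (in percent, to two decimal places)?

Total capital V = 235 + 119 + 147 = 501.
Equity: weight = 235/501 = 0.4691; cost = 15.2%.
Mortgage bonds: weight = 119/501 = 0.2375; after-tax cost = 3.9% × (1 − 38%) = 2.4180%.
Bank debt: weight = 147/501 = 0.2934; after-tax cost = 7.02% × (1 − 38%) = 4.3524%.
WACC = 0.4691 × 15.2000% + 0.2375 × 2.4180% + 0.2934 × 4.3524% = 8.9811%.

8.98%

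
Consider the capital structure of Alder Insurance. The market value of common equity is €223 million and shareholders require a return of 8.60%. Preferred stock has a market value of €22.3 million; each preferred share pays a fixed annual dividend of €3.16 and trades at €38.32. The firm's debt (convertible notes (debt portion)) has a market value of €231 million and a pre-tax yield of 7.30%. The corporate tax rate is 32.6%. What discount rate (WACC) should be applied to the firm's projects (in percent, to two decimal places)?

6.80%

Cost of preferred: Rp = 3.16 / 38.32 = 8.2463%.
Total capital V = 223 + 22.3 + 231 = 476.3.
Equity: weight = 223/476.3 = 0.4682; cost = 8.6%.
Preferred: weight = 22.3/476.3 = 0.0468; cost = 8.2463%.
Convertible notes (debt portion): weight = 231/476.3 = 0.4850; after-tax cost = 7.3% × (1 − 32.6%) = 4.9202%.
WACC = 0.4682 × 8.6000% + 0.0468 × 8.2463% + 0.4850 × 4.9202% = 6.7988%.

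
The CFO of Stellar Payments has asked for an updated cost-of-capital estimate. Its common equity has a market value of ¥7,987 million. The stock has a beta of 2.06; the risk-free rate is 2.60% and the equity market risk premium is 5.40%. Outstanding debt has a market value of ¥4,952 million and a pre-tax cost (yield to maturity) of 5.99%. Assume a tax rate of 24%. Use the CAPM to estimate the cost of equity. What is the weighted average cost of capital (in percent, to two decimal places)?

10.21%

Cost of equity via CAPM: Re = 2.6% + 2.06 × 5.4% = 13.7240%.
Total capital V = 7987 + 4952 = 12939.
Equity: weight = 7987/12939 = 0.6173; cost = 13.724%.
Debt: weight = 4952/12939 = 0.3827; after-tax cost = 5.99% × (1 − 24%) = 4.5524%.
WACC = 0.6173 × 13.7240% + 0.3827 × 4.5524% = 10.2139%.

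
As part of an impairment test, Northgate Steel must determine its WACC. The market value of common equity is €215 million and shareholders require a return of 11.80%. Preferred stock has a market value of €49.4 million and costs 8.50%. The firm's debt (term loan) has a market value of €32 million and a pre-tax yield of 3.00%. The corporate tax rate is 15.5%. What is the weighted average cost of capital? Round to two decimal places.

10.25%

Total capital V = 215 + 49.4 + 32 = 296.4.
Equity: weight = 215/296.4 = 0.7254; cost = 11.8%.
Preferred: weight = 49.4/296.4 = 0.1667; cost = 8.5%.
Term loan: weight = 32/296.4 = 0.1080; after-tax cost = 3% × (1 − 15.5%) = 2.5350%.
WACC = 0.7254 × 11.8000% + 0.1667 × 8.5000% + 0.1080 × 2.5350% = 10.2497%.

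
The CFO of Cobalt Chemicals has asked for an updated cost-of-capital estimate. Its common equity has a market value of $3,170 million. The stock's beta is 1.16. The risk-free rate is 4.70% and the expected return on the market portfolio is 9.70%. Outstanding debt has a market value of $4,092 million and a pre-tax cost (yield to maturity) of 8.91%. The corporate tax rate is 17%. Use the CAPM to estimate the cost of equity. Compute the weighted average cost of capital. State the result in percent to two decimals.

Market risk premium = 9.7% − 4.7% = 5.0%.
Cost of equity via CAPM: Re = 4.7% + 1.16 × 5.0% = 10.5000%.
Total capital V = 3170 + 4092 = 7262.
Equity: weight = 3170/7262 = 0.4365; cost = 10.5%.
Debt: weight = 4092/7262 = 0.5635; after-tax cost = 8.91% × (1 − 17%) = 7.3953%.
WACC = 0.4365 × 10.5000% + 0.5635 × 7.3953% = 8.7506%.

8.75%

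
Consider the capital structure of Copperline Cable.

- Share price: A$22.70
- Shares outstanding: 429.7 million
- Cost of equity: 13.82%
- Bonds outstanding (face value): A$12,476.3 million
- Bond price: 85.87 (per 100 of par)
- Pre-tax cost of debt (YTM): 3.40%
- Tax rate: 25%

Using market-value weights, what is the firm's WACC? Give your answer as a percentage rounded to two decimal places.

Market value of equity E = 22.7 × 429.7m = 9754.19m. Market value of debt D = 12476.3m × 85.87/100 = 10713.39881m.
Total capital V = 9754.19 + 10713.39881 = 20467.58881.
Equity: weight = 9754.19/20467.58881 = 0.4766; cost = 13.82%.
Bonds outstanding: weight = 10713.39881/20467.58881 = 0.5234; after-tax cost = 3.4% × (1 − 25%) = 2.5500%.
WACC = 0.4766 × 13.8200% + 0.5234 × 2.5500% = 7.9209%.

7.92%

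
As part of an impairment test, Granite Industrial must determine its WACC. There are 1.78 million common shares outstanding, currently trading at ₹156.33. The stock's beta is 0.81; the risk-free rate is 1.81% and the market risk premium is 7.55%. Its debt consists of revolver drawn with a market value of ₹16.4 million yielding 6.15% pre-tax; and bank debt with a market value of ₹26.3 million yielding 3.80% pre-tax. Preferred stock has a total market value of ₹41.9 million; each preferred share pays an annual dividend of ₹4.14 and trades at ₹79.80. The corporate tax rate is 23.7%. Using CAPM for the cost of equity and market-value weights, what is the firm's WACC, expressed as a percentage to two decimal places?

7.10%

Cost of equity via CAPM: Re = 1.81% + 0.81 × 7.55% = 7.9255%.
Cost of preferred: Rp = 4.14 / 79.8 = 5.1880%.
Market value of equity E = 156.33 × 1.78m = 278.2674m.
Total capital V = 278.2674 + 41.9 + 16.4 + 26.3 = 362.8674.
Equity: weight = 278.2674/362.8674 = 0.7669; cost = 7.9255%.
Preferred: weight = 41.9/362.8674 = 0.1155; cost = 5.188%.
Revolver drawn: weight = 16.4/362.8674 = 0.0452; after-tax cost = 6.15% × (1 − 23.7%) = 4.6925%.
Bank debt: weight = 26.3/362.8674 = 0.0725; after-tax cost = 3.8% × (1 − 23.7%) = 2.8994%.
WACC = 0.7669 × 7.9255% + 0.1155 × 5.1880% + 0.0452 × 4.6925% + 0.0725 × 2.8994% = 7.0990%.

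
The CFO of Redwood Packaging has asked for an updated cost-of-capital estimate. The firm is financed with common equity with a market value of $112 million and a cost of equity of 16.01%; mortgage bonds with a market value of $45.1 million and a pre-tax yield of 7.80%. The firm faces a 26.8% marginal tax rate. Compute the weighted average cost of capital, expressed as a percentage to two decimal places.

13.05%

Total capital V = 112 + 45.1 = 157.1.
Equity: weight = 112/157.1 = 0.7129; cost = 16.01%.
Mortgage bonds: weight = 45.1/157.1 = 0.2871; after-tax cost = 7.8% × (1 − 26.8%) = 5.7096%.
WACC = 0.7129 × 16.0100% + 0.2871 × 5.7096% = 13.0530%.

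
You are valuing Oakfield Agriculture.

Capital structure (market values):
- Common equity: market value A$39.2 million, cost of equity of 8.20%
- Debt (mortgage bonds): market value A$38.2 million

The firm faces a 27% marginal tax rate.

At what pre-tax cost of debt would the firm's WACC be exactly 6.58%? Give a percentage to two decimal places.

Total capital V = 39.2 + 38.2 = 77.4.
Equity weight = 39.2/77.4 = 0.5065.
Mortgage bonds weight = 38.2/77.4 = 0.4935.
Equity contribution = 0.5065 × 8.2% = 4.1530%.
Remaining for debt = 6.58% − 4.1530% = 2.4270%.
Rd × (1 − 27%) × 0.4935 = 2.4270%  ⇒  Rd = 6.7364%.

6.74%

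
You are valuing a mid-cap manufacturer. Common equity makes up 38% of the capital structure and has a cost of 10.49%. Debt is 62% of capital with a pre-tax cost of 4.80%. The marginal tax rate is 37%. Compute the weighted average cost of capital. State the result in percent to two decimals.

5.86%

After-tax cost of debt = 4.8% × (1 − 37%) = 3.0240%.
WACC = 0.380 × 10.4900% + 0.620 × 3.0240% = 5.8611%.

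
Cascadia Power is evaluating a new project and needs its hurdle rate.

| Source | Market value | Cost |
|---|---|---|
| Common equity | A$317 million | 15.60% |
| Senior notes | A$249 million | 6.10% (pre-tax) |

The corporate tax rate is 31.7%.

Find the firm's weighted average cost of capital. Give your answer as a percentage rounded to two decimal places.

Total capital V = 317 + 249 = 566.
Equity: weight = 317/566 = 0.5601; cost = 15.6%.
Senior notes: weight = 249/566 = 0.4399; after-tax cost = 6.1% × (1 − 31.7%) = 4.1663%.
WACC = 0.5601 × 15.6000% + 0.4399 × 4.1663% = 10.5700%.

10.57%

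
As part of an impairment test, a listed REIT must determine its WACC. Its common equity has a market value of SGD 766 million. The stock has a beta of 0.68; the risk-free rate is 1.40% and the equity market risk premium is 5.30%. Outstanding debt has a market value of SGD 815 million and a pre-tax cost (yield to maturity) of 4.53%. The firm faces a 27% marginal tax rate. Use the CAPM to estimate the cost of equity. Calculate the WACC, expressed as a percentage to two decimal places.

4.13%

Cost of equity via CAPM: Re = 1.4% + 0.68 × 5.3% = 5.0040%.
Total capital V = 766 + 815 = 1581.
Equity: weight = 766/1581 = 0.4845; cost = 5.004%.
Debt: weight = 815/1581 = 0.5155; after-tax cost = 4.53% × (1 − 27%) = 3.3069%.
WACC = 0.4845 × 5.0040% + 0.5155 × 3.3069% = 4.1292%.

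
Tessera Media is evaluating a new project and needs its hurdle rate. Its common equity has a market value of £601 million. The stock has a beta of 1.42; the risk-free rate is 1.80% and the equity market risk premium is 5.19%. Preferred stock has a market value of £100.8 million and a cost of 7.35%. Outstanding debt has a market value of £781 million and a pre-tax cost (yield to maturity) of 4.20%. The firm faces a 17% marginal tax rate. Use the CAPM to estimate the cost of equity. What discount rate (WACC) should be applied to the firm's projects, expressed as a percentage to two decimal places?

6.05%

Cost of equity via CAPM: Re = 1.8% + 1.42 × 5.19% = 9.1698%.
Total capital V = 601 + 100.8 + 781 = 1482.8.
Equity: weight = 601/1482.8 = 0.4053; cost = 9.1698%.
Preferred: weight = 100.8/1482.8 = 0.0680; cost = 7.35%.
Debt: weight = 781/1482.8 = 0.5267; after-tax cost = 4.2% × (1 − 17%) = 3.4860%.
WACC = 0.4053 × 9.1698% + 0.0680 × 7.3500% + 0.5267 × 3.4860% = 6.0524%.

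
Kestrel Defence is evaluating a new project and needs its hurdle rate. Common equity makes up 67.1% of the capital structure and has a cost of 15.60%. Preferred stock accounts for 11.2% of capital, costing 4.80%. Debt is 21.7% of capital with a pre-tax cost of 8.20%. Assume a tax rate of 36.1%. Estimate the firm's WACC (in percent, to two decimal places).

After-tax cost of debt = 8.2% × (1 − 36.1%) = 5.2398%.
WACC = 0.671 × 15.6000% + 0.112 × 4.8000% + 0.217 × 5.2398% = 12.1422%.

12.14%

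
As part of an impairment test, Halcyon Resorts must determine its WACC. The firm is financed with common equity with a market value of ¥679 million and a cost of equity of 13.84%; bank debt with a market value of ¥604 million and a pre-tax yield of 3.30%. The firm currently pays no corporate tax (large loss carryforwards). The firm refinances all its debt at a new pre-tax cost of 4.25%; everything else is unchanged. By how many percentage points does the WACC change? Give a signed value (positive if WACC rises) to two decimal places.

Current WACC:
Total capital V = 679 + 604 = 1283.
Equity: weight = 679/1283 = 0.5292; cost = 13.84%.
Bank debt: weight = 604/1283 = 0.4708; after-tax cost = 3.3% × (1 − 0%) = 3.3000%.
WACC = 0.5292 × 13.8400% + 0.4708 × 3.3000% = 8.8781%.
After the change:
Total capital V = 679 + 604 = 1283.
Equity: weight = 679/1283 = 0.5292; cost = 13.84%.
Bank debt: weight = 604/1283 = 0.4708; after-tax cost = 4.25% × (1 − 0%) = 4.2500%.
WACC = 0.5292 × 13.8400% + 0.4708 × 4.2500% = 9.3253%.
Change in WACC = 9.3253% − 8.8781% = 0.4472 pp.

+0.45 pp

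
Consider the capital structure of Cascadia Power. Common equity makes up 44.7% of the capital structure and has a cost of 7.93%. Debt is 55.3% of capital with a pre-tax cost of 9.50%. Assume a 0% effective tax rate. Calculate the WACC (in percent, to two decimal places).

8.80%

After-tax cost of debt = 9.5% × (1 − 0%) = 9.5000%.
WACC = 0.447 × 7.9300% + 0.553 × 9.5000% = 8.7982%.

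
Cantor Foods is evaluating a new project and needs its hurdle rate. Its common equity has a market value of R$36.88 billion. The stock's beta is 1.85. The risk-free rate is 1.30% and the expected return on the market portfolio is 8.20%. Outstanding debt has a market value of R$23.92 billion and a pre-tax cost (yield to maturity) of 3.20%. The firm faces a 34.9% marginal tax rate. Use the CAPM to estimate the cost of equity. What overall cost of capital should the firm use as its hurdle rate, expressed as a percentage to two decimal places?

9.35%

Market risk premium = 8.2% − 1.3% = 6.9%.
Cost of equity via CAPM: Re = 1.3% + 1.85 × 6.9% = 14.0650%.
Total capital V = 36.88 + 23.92 = 60.8.
Equity: weight = 36.88/60.8 = 0.6066; cost = 14.065%.
Debt: weight = 23.92/60.8 = 0.3934; after-tax cost = 3.2% × (1 − 34.9%) = 2.0832%.
WACC = 0.6066 × 14.0650% + 0.3934 × 2.0832% = 9.3511%.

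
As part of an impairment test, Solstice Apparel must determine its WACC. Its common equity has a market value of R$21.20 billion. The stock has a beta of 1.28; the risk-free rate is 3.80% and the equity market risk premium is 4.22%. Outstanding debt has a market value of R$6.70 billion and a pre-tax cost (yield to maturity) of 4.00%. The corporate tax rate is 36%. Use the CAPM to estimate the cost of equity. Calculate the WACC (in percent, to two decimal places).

Cost of equity via CAPM: Re = 3.8% + 1.28 × 4.22% = 9.2016%.
Total capital V = 21.2 + 6.7 = 27.9.
Equity: weight = 21.2/27.9 = 0.7599; cost = 9.2016%.
Debt: weight = 6.7/27.9 = 0.2401; after-tax cost = 4% × (1 − 36%) = 2.5600%.
WACC = 0.7599 × 9.2016% + 0.2401 × 2.5600% = 7.6067%.

7.61%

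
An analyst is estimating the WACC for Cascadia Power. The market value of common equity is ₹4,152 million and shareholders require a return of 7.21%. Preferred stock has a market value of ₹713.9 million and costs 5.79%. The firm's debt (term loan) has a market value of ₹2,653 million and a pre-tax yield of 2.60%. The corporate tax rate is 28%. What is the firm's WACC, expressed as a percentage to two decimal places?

Total capital V = 4152 + 713.9 + 2653 = 7518.9.
Equity: weight = 4152/7518.9 = 0.5522; cost = 7.21%.
Preferred: weight = 713.9/7518.9 = 0.0949; cost = 5.79%.
Term loan: weight = 2653/7518.9 = 0.3528; after-tax cost = 2.6% × (1 − 28%) = 1.8720%.
WACC = 0.5522 × 7.2100% + 0.0949 × 5.7900% + 0.3528 × 1.8720% = 5.1917%.

5.19%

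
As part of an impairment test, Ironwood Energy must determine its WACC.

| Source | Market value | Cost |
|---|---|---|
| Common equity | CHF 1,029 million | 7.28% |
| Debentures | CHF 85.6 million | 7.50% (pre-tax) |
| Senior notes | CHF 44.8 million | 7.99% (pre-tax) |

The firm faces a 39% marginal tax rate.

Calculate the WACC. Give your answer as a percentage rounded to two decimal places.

Total capital V = 1029 + 85.6 + 44.8 = 1159.4.
Equity: weight = 1029/1159.4 = 0.8875; cost = 7.28%.
Debentures: weight = 85.6/1159.4 = 0.0738; after-tax cost = 7.5% × (1 − 39%) = 4.5750%.
Senior notes: weight = 44.8/1159.4 = 0.0386; after-tax cost = 7.99% × (1 − 39%) = 4.8739%.
WACC = 0.8875 × 7.2800% + 0.0738 × 4.5750% + 0.0386 × 4.8739% = 6.9873%.

6.99%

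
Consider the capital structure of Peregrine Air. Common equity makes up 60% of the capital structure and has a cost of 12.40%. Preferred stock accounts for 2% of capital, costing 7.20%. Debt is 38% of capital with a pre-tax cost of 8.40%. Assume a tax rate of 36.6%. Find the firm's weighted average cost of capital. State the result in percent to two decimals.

After-tax cost of debt = 8.4% × (1 − 36.6%) = 5.3256%.
WACC = 0.600 × 12.4000% + 0.020 × 7.2000% + 0.380 × 5.3256% = 9.6077%.

9.61%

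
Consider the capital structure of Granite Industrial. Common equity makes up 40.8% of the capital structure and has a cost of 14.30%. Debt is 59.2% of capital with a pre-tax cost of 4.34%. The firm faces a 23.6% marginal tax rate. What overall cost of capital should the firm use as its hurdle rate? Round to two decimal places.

7.80%

After-tax cost of debt = 4.34% × (1 − 23.6%) = 3.3158%.
WACC = 0.408 × 14.3000% + 0.592 × 3.3158% = 7.7973%.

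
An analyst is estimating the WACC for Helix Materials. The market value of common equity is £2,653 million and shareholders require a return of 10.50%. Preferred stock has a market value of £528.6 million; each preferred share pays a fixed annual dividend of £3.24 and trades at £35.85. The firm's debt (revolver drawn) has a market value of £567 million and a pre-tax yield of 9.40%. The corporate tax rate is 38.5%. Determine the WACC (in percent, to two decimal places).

9.58%

Cost of preferred: Rp = 3.24 / 35.85 = 9.0377%.
Total capital V = 2653 + 528.6 + 567 = 3748.6.
Equity: weight = 2653/3748.6 = 0.7077; cost = 10.5%.
Preferred: weight = 528.6/3748.6 = 0.1410; cost = 9.0377%.
Revolver drawn: weight = 567/3748.6 = 0.1513; after-tax cost = 9.4% × (1 − 38.5%) = 5.7810%.
WACC = 0.7077 × 10.5000% + 0.1410 × 9.0377% + 0.1513 × 5.7810% = 9.5800%.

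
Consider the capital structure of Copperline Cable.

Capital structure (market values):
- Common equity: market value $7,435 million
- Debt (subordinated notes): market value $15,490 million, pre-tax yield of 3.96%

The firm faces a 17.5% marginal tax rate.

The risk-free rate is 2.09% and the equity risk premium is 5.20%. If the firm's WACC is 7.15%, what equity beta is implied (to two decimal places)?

Total capital V = 7435 + 15490 = 22925.
Equity weight = 7435/22925 = 0.3243.
Subordinated notes weight = 15490/22925 = 0.6757.
Debt contribution = 0.6757 × 3.96% × (1 − 17.5%) = 2.2075%.
Required equity contribution = 7.15% − 2.2075% = 4.9425%  ⇒  Re = 15.2398%.
CAPM: 15.2398% = 2.09% + β × 5.2%  ⇒  β = 2.5288.

2.53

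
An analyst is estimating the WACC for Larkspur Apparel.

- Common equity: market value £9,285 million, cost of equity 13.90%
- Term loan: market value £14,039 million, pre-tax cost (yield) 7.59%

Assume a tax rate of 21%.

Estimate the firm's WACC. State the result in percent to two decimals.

Total capital V = 9285 + 14039 = 23324.
Equity: weight = 9285/23324 = 0.3981; cost = 13.9%.
Term loan: weight = 14039/23324 = 0.6019; after-tax cost = 7.59% × (1 − 21%) = 5.9961%.
WACC = 0.3981 × 13.9000% + 0.6019 × 5.9961% = 9.1425%.

9.14%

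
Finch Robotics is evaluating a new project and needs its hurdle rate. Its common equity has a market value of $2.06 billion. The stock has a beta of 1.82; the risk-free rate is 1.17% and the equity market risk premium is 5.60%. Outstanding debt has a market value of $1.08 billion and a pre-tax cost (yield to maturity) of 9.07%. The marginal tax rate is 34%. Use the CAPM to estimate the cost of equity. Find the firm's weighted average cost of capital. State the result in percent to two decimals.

9.51%

Cost of equity via CAPM: Re = 1.17% + 1.82 × 5.6% = 11.3620%.
Total capital V = 2.06 + 1.08 = 3.14.
Equity: weight = 2.06/3.14 = 0.6561; cost = 11.362%.
Debt: weight = 1.08/3.14 = 0.3439; after-tax cost = 9.07% × (1 − 34%) = 5.9862%.
WACC = 0.6561 × 11.3620% + 0.3439 × 5.9862% = 9.5130%.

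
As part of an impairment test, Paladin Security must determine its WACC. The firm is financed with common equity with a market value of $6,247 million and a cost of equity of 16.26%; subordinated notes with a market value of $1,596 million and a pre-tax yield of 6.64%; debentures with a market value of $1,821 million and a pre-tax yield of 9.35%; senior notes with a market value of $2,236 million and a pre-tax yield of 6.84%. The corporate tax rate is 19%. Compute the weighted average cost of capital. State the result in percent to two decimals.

11.46%

Total capital V = 6247 + 1596 + 1821 + 2236 = 11900.
Equity: weight = 6247/11900 = 0.5250; cost = 16.26%.
Subordinated notes: weight = 1596/11900 = 0.1341; after-tax cost = 6.64% × (1 − 19%) = 5.3784%.
Debentures: weight = 1821/11900 = 0.1530; after-tax cost = 9.35% × (1 − 19%) = 7.5735%.
Senior notes: weight = 2236/11900 = 0.1879; after-tax cost = 6.84% × (1 − 19%) = 5.5404%.
WACC = 0.5250 × 16.2600% + 0.1341 × 5.3784% + 0.1530 × 7.5735% + 0.1879 × 5.5404% = 11.4571%.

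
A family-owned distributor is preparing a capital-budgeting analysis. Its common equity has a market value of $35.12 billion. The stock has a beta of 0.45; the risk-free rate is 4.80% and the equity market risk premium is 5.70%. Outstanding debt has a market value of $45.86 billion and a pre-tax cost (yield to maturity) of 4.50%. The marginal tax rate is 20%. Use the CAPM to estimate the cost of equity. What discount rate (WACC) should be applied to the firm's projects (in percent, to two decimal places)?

5.23%

Cost of equity via CAPM: Re = 4.8% + 0.45 × 5.7% = 7.3650%.
Total capital V = 35.12 + 45.86 = 80.98.
Equity: weight = 35.12/80.98 = 0.4337; cost = 7.365%.
Debt: weight = 45.86/80.98 = 0.5663; after-tax cost = 4.5% × (1 − 20%) = 3.6000%.
WACC = 0.4337 × 7.3650% + 0.5663 × 3.6000% = 5.2328%.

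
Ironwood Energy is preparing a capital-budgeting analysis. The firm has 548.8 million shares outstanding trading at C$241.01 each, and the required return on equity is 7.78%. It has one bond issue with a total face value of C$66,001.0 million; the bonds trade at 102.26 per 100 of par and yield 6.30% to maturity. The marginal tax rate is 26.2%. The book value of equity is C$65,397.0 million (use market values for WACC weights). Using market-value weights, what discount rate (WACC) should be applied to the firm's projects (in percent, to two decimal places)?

6.72%

Market value of equity E = 241.01 × 548.8m = 132266.288m. Market value of debt D = 66001m × 102.26/100 = 67492.6226m.
Total capital V = 132266.288 + 67492.6226 = 199758.9106.
Equity: weight = 132266.288/199758.9106 = 0.6621; cost = 7.78%.
Bonds outstanding: weight = 67492.6226/199758.9106 = 0.3379; after-tax cost = 6.3% × (1 − 26.2%) = 4.6494%.
WACC = 0.6621 × 7.7800% + 0.3379 × 4.6494% = 6.7223%.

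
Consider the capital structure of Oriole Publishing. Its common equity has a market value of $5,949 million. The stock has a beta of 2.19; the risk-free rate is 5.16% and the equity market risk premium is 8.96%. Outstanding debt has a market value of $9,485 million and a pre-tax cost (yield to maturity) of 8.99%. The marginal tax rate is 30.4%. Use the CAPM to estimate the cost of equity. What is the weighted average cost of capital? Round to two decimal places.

13.40%

Cost of equity via CAPM: Re = 5.16% + 2.19 × 8.96% = 24.7824%.
Total capital V = 5949 + 9485 = 15434.
Equity: weight = 5949/15434 = 0.3854; cost = 24.7824%.
Debt: weight = 9485/15434 = 0.6146; after-tax cost = 8.99% × (1 − 30.4%) = 6.2570%.
WACC = 0.3854 × 24.7824% + 0.6146 × 6.2570% = 13.3976%.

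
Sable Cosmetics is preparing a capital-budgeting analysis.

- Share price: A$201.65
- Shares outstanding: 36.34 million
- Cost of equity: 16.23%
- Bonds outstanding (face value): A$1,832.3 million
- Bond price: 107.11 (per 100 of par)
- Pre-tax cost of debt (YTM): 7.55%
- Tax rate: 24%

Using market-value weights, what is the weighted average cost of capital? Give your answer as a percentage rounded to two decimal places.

Market value of equity E = 201.65 × 36.34m = 7327.961m. Market value of debt D = 1832.3m × 107.11/100 = 1962.57653m.
Total capital V = 7327.961 + 1962.57653 = 9290.53753.
Equity: weight = 7327.961/9290.53753 = 0.7888; cost = 16.23%.
Bonds outstanding: weight = 1962.57653/9290.53753 = 0.2112; after-tax cost = 7.55% × (1 − 24%) = 5.7380%.
WACC = 0.7888 × 16.2300% + 0.2112 × 5.7380% = 14.0136%.

14.01%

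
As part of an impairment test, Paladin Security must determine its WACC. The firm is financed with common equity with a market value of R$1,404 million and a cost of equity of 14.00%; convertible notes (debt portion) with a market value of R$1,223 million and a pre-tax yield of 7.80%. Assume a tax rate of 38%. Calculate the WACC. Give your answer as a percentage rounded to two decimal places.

Total capital V = 1404 + 1223 = 2627.
Equity: weight = 1404/2627 = 0.5344; cost = 14%.
Convertible notes (debt portion): weight = 1223/2627 = 0.4656; after-tax cost = 7.8% × (1 − 38%) = 4.8360%.
WACC = 0.5344 × 14.0000% + 0.4656 × 4.8360% = 9.7337%.

9.73%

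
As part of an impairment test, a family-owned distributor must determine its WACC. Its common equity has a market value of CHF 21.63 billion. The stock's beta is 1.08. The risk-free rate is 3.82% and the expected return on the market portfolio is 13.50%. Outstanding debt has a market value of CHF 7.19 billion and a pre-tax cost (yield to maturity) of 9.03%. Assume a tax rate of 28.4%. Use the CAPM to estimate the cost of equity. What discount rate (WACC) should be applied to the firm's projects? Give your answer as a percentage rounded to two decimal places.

12.33%

Market risk premium = 13.5% − 3.82% = 9.68%.
Cost of equity via CAPM: Re = 3.82% + 1.08 × 9.68% = 14.2744%.
Total capital V = 21.63 + 7.19 = 28.82.
Equity: weight = 21.63/28.82 = 0.7505; cost = 14.2744%.
Debt: weight = 7.19/28.82 = 0.2495; after-tax cost = 9.03% × (1 − 28.4%) = 6.4655%.
WACC = 0.7505 × 14.2744% + 0.2495 × 6.4655% = 12.3262%.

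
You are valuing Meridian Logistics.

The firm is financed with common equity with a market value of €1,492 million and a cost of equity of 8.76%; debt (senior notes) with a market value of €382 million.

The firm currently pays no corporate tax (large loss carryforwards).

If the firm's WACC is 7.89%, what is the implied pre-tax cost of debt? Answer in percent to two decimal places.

Total capital V = 1492 + 382 = 1874.
Equity weight = 1492/1874 = 0.7962.
Senior notes weight = 382/1874 = 0.2038.
Equity contribution = 0.7962 × 8.76% = 6.9743%.
Remaining for debt = 7.89% − 6.9743% = 0.9157%.
Rd × (1 − 0%) × 0.2038 = 0.9157%  ⇒  Rd = 4.4920%.

4.49%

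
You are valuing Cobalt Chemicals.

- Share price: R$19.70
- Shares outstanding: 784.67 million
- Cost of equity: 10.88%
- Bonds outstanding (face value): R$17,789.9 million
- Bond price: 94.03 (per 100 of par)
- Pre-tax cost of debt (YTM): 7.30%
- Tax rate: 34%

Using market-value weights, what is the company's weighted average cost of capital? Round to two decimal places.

Market value of equity E = 19.7 × 784.67m = 15457.999m. Market value of debt D = 17789.9m × 94.03/100 = 16727.84297m.
Total capital V = 15457.999 + 16727.84297 = 32185.84197.
Equity: weight = 15457.999/32185.84197 = 0.4803; cost = 10.88%.
Bonds outstanding: weight = 16727.84297/32185.84197 = 0.5197; after-tax cost = 7.3% × (1 − 34%) = 4.8180%.
WACC = 0.4803 × 10.8800% + 0.5197 × 4.8180% = 7.7294%.

7.73%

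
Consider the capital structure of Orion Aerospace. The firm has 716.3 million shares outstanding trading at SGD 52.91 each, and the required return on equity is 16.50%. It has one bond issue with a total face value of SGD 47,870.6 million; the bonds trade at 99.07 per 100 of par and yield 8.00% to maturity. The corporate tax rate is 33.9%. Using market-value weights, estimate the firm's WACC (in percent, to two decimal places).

Market value of equity E = 52.91 × 716.3m = 37899.433m. Market value of debt D = 47870.6m × 99.07/100 = 47425.40342m.
Total capital V = 37899.433 + 47425.40342 = 85324.83642.
Equity: weight = 37899.433/85324.83642 = 0.4442; cost = 16.5%.
Bonds outstanding: weight = 47425.40342/85324.83642 = 0.5558; after-tax cost = 8% × (1 − 33.9%) = 5.2880%.
WACC = 0.4442 × 16.5000% + 0.5558 × 5.2880% = 10.2681%.

10.27%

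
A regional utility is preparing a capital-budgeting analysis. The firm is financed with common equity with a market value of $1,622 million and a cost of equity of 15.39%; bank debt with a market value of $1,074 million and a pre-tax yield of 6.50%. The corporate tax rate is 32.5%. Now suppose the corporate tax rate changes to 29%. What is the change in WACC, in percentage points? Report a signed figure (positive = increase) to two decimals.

+0.09 pp

Current WACC:
Total capital V = 1622 + 1074 = 2696.
Equity: weight = 1622/2696 = 0.6016; cost = 15.39%.
Bank debt: weight = 1074/2696 = 0.3984; after-tax cost = 6.5% × (1 − 32.5%) = 4.3875%.
WACC = 0.6016 × 15.3900% + 0.3984 × 4.3875% = 11.0070%.
After the change:
Total capital V = 1622 + 1074 = 2696.
Equity: weight = 1622/2696 = 0.6016; cost = 15.39%.
Bank debt: weight = 1074/2696 = 0.3984; after-tax cost = 6.5% × (1 − 29%) = 4.6150%.
WACC = 0.6016 × 15.3900% + 0.3984 × 4.6150% = 11.0976%.
Change in WACC = 11.0976% − 11.0070% = 0.0906 pp.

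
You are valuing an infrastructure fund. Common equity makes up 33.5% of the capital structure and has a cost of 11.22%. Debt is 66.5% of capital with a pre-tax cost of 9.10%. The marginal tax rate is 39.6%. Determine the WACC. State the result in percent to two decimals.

After-tax cost of debt = 9.1% × (1 − 39.6%) = 5.4964%.
WACC = 0.335 × 11.2200% + 0.665 × 5.4964% = 7.4138%.

7.41%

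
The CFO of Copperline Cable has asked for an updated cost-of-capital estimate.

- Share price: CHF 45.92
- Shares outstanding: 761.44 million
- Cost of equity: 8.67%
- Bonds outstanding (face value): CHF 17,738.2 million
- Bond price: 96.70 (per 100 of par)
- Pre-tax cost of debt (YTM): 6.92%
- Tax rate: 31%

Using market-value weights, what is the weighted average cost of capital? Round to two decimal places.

Market value of equity E = 45.92 × 761.44m = 34965.3248m. Market value of debt D = 17738.2m × 96.7/100 = 17152.8394m.
Total capital V = 34965.3248 + 17152.8394 = 52118.1642.
Equity: weight = 34965.3248/52118.1642 = 0.6709; cost = 8.67%.
Bonds outstanding: weight = 17152.8394/52118.1642 = 0.3291; after-tax cost = 6.92% × (1 − 31%) = 4.7748%.
WACC = 0.6709 × 8.6700% + 0.3291 × 4.7748% = 7.3880%.

7.39%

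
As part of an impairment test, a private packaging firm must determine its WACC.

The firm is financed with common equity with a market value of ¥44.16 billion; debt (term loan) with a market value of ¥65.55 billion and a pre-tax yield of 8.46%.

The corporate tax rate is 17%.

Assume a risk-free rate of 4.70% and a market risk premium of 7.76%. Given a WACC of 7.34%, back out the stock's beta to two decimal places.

Total capital V = 44.16 + 65.55 = 109.71.
Equity weight = 44.16/109.71 = 0.4025.
Term loan weight = 65.55/109.71 = 0.5975.
Debt contribution = 0.5975 × 8.46% × (1 − 17%) = 4.1954%.
Required equity contribution = 7.34% − 4.1954% = 3.1446%  ⇒  Re = 7.8123%.
CAPM: 7.8123% = 4.7% + β × 7.76%  ⇒  β = 0.4011.

0.40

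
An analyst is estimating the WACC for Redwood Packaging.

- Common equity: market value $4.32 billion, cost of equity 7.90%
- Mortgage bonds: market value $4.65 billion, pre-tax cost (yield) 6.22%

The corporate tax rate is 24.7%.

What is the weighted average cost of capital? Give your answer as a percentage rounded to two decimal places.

6.23%

Total capital V = 4.32 + 4.65 = 8.97.
Equity: weight = 4.32/8.97 = 0.4816; cost = 7.9%.
Mortgage bonds: weight = 4.65/8.97 = 0.5184; after-tax cost = 6.22% × (1 − 24.7%) = 4.6837%.
WACC = 0.4816 × 7.9000% + 0.5184 × 4.6837% = 6.2327%.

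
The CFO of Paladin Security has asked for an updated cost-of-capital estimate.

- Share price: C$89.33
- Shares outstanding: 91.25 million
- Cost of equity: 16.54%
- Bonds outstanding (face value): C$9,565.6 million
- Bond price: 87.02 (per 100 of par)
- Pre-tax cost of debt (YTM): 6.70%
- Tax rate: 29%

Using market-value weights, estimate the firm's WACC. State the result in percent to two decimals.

10.59%

Market value of equity E = 89.33 × 91.25m = 8151.3625m. Market value of debt D = 9565.6m × 87.02/100 = 8323.98512m.
Total capital V = 8151.3625 + 8323.98512 = 16475.34762.
Equity: weight = 8151.3625/16475.34762 = 0.4948; cost = 16.54%.
Bonds outstanding: weight = 8323.98512/16475.34762 = 0.5052; after-tax cost = 6.7% × (1 − 29%) = 4.7570%.
WACC = 0.4948 × 16.5400% + 0.5052 × 4.7570% = 10.5868%.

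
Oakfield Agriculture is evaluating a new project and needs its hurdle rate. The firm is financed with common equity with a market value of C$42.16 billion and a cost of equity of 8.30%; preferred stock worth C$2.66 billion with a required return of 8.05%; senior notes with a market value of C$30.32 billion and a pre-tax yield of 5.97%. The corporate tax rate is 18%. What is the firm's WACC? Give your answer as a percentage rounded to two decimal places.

6.92%

Total capital V = 42.16 + 2.66 + 30.32 = 75.14.
Equity: weight = 42.16/75.14 = 0.5611; cost = 8.3%.
Preferred: weight = 2.66/75.14 = 0.0354; cost = 8.05%.
Senior notes: weight = 30.32/75.14 = 0.4035; after-tax cost = 5.97% × (1 − 18%) = 4.8954%.
WACC = 0.5611 × 8.3000% + 0.0354 × 8.0500% + 0.4035 × 4.8954% = 6.9173%.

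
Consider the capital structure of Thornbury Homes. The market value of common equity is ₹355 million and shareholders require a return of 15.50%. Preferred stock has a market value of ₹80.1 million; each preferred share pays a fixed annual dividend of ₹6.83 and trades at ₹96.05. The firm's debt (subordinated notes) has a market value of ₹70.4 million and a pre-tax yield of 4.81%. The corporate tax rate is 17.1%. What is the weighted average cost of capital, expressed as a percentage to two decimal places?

12.57%

Cost of preferred: Rp = 6.83 / 96.05 = 7.1109%.
Total capital V = 355 + 80.1 + 70.4 = 505.5.
Equity: weight = 355/505.5 = 0.7023; cost = 15.5%.
Preferred: weight = 80.1/505.5 = 0.1585; cost = 7.1109%.
Subordinated notes: weight = 70.4/505.5 = 0.1393; after-tax cost = 4.81% × (1 − 17.1%) = 3.9875%.
WACC = 0.7023 × 15.5000% + 0.1585 × 7.1109% + 0.1393 × 3.9875% = 12.5674%.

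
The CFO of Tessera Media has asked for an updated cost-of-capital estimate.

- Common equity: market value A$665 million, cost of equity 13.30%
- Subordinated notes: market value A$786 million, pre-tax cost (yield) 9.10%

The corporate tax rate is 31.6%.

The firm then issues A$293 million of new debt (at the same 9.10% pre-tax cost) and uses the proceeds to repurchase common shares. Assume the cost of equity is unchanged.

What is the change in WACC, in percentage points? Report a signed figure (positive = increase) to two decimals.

-1.43 pp

Current WACC:
Total capital V = 665 + 786 = 1451.
Equity: weight = 665/1451 = 0.4583; cost = 13.3%.
Subordinated notes: weight = 786/1451 = 0.5417; after-tax cost = 9.1% × (1 − 31.6%) = 6.2244%.
WACC = 0.4583 × 13.3000% + 0.5417 × 6.2244% = 9.4672%.
After the change:
Total capital V = 372 + 1079 = 1451.
Equity: weight = 372/1451 = 0.2564; cost = 13.3%.
Subordinated notes: weight = 1079/1451 = 0.7436; after-tax cost = 9.1% × (1 − 31.6%) = 6.2244%.
WACC = 0.2564 × 13.3000% + 0.7436 × 6.2244% = 8.0384%.
Change in WACC = 8.0384% − 9.4672% = -1.4288 pp.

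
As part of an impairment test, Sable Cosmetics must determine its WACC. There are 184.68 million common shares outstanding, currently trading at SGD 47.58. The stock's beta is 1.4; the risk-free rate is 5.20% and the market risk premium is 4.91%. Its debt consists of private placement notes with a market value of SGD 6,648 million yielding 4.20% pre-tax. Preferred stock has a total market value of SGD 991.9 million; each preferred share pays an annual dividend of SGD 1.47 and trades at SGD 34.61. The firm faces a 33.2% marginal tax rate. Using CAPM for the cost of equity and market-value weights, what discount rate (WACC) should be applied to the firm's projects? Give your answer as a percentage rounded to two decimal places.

7.85%

Cost of equity via CAPM: Re = 5.2% + 1.4 × 4.91% = 12.0740%.
Cost of preferred: Rp = 1.47 / 34.61 = 4.2473%.
Market value of equity E = 47.58 × 184.68m = 8787.0744m.
Total capital V = 8787.0744 + 991.9 + 6648 = 16426.9744.
Equity: weight = 8787.0744/16426.9744 = 0.5349; cost = 12.074%.
Preferred: weight = 991.9/16426.9744 = 0.0604; cost = 4.2473%.
Private placement notes: weight = 6648/16426.9744 = 0.4047; after-tax cost = 4.2% × (1 − 33.2%) = 2.8056%.
WACC = 0.5349 × 12.0740% + 0.0604 × 4.2473% + 0.4047 × 2.8056% = 7.8505%.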